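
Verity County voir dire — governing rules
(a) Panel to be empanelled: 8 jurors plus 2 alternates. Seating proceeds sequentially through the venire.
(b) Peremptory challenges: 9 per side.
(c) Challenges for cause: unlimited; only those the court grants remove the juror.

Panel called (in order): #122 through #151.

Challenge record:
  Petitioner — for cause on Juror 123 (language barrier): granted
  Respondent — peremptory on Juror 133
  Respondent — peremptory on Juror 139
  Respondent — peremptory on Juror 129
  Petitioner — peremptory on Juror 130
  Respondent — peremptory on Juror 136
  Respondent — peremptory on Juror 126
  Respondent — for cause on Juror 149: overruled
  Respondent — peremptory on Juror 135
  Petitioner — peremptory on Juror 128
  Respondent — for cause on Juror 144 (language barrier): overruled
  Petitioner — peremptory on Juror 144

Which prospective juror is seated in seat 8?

137

Removed: #123, #126, #128, #129, #130, #133, #135, #136, #139, #144. (#149 stays — for-cause denied.)
Seating in order: seats 1–8 → #122, #124, #125, #127, #131, #132, #134, #137; alternates → #138, #140.
So seat 8 is #137.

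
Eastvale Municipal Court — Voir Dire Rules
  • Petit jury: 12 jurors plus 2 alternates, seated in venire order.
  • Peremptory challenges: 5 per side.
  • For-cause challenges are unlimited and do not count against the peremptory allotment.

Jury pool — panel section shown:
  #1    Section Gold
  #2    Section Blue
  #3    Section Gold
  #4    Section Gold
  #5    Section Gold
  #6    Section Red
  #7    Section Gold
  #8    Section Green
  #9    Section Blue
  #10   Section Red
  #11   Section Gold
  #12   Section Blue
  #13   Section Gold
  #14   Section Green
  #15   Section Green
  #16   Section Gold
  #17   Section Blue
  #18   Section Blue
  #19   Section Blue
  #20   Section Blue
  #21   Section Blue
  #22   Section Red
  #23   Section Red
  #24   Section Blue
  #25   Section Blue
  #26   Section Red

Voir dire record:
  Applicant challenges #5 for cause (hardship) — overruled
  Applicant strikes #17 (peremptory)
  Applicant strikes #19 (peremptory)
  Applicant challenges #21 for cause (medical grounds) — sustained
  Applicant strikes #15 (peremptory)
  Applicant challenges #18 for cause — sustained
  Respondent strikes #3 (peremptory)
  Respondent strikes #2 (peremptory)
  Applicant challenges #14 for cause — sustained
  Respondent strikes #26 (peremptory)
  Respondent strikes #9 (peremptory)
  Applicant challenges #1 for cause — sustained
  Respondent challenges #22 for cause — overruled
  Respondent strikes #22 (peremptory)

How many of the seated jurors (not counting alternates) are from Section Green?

Removed: #1, #2, #3, #9, #14, #15, #17, #18, #19, #21, #22, #26.
Seated jurors 1–12: #4, #5, #6, #7, #8, #10, #11, #12, #13, #16, #20, #23 (alternates #24, #25 not counted).
Of those, in Section Green: #8 → 1.

1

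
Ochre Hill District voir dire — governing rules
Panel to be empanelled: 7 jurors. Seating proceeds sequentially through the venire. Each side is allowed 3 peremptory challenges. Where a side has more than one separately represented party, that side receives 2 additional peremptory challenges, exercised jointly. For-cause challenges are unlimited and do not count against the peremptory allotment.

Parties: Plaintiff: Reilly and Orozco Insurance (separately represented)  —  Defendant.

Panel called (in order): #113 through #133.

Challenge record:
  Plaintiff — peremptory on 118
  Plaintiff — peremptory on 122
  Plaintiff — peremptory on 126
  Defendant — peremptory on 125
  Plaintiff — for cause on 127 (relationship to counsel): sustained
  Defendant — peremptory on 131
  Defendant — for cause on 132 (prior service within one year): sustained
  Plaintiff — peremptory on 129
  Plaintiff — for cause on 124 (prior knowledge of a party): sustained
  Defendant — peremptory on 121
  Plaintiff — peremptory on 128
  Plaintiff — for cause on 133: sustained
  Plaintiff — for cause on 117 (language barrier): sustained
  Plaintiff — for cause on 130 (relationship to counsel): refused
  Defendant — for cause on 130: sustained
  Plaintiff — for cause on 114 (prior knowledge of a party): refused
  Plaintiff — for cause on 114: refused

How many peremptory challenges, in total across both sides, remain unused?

Plaintiff allotment: 3 base + 2 multi-party = 5. Defendant allotment: 3.
Plaintiff peremptories used: #118, #122, #126, #129, #128 — 5 (for-cause on #127, #124, #133, #117, #130, #114, #114 don't count).
Defendant peremptories used: #125, #131, #121 — 3 (for-cause on #132, #130 don't count).
Remaining: (5 − 5) + (3 − 3) = 0.

0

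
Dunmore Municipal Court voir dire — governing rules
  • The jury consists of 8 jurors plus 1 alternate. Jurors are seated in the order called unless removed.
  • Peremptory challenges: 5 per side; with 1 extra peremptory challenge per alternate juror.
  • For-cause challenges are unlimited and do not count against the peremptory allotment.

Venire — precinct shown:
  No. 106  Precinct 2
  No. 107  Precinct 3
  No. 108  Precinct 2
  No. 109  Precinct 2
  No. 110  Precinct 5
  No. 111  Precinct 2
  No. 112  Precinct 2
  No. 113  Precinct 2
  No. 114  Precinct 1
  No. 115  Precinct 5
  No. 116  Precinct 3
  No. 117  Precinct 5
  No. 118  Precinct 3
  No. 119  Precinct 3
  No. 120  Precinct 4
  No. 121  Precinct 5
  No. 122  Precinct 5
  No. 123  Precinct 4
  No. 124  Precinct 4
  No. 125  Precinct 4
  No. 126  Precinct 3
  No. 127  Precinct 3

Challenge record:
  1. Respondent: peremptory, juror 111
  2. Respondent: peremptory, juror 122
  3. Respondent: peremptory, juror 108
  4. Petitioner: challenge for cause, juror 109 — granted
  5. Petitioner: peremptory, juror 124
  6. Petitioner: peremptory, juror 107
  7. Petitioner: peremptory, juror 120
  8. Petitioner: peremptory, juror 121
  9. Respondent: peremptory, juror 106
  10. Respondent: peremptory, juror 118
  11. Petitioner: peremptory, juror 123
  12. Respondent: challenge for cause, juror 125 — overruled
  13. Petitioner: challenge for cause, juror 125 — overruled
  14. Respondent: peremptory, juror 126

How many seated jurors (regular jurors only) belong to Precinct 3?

2

Removed: #106, #107, #108, #109, #111, #118, #120, #121, #122, #123, #124, #126.
Seated jurors 1–8: #110, #112, #113, #114, #115, #116, #117, #119 (alternates #125 not counted).
Of those, in Precinct 3: #116, #119 → 2.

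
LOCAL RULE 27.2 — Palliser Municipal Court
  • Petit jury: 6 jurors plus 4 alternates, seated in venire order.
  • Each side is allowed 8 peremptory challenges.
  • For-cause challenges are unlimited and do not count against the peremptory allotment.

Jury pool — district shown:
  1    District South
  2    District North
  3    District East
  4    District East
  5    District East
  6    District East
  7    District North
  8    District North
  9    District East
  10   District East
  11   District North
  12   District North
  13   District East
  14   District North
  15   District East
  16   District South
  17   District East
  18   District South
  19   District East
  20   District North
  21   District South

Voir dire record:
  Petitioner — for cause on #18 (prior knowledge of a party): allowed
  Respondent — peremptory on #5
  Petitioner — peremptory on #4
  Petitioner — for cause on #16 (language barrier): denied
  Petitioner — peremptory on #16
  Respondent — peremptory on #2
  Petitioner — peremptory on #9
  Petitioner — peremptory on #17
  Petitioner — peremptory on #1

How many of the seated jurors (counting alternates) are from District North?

Removed: #1, #2, #4, #5, #9, #16, #17, #18.
Seated (10 incl. alternates): #3, #6, #7, #8, #10, #11, #12, #13, #14, #15.
Of those, in District North: #7, #8, #11, #12, #14 → 5.

5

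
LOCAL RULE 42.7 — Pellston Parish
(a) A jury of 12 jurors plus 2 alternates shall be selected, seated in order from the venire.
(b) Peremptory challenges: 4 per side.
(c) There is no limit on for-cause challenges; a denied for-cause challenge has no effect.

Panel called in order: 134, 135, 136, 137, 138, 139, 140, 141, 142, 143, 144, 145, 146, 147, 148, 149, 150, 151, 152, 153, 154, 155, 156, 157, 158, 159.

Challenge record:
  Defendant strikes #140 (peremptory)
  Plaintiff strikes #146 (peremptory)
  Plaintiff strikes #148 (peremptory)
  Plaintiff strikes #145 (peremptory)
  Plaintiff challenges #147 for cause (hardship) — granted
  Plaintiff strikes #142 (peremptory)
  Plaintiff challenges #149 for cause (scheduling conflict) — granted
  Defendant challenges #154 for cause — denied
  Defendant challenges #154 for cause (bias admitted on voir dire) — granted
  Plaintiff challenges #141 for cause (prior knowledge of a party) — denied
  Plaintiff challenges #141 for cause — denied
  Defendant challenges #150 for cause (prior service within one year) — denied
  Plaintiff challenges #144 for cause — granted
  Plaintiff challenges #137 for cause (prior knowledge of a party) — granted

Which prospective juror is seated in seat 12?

Removed: #137, #140, #142, #144, #145, #146, #147, #148, #149, #154. (#141, #150 stay — for-cause denied.)
Seating in order: seats 1–12 → #134, #135, #136, #138, #139, #141, #143, #150, #151, #152, #153, #155; alternates → #156, #157.
So seat 12 is #155.

155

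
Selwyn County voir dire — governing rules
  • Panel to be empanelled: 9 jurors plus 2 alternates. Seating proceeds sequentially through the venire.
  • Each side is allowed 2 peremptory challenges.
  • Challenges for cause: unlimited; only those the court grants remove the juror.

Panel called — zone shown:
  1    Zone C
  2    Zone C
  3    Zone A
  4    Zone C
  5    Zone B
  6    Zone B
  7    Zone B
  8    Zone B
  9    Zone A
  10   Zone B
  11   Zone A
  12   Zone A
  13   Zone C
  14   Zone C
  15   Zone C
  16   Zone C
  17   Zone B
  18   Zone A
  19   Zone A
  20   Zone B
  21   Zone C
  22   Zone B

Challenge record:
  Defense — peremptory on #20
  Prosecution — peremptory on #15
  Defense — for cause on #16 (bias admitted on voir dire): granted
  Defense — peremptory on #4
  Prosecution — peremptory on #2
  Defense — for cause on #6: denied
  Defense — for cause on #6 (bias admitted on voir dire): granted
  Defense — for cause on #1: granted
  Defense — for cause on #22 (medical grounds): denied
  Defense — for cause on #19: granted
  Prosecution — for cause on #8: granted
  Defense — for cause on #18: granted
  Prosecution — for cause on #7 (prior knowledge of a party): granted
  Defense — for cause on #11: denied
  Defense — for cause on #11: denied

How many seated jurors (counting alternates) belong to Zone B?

4

Removed: #1, #2, #4, #6, #7, #8, #15, #16, #18, #19, #20.
Seated (11 incl. alternates): #3, #5, #9, #10, #11, #12, #13, #14, #17, #21, #22.
Of those, in Zone B: #5, #10, #17, #22 → 4.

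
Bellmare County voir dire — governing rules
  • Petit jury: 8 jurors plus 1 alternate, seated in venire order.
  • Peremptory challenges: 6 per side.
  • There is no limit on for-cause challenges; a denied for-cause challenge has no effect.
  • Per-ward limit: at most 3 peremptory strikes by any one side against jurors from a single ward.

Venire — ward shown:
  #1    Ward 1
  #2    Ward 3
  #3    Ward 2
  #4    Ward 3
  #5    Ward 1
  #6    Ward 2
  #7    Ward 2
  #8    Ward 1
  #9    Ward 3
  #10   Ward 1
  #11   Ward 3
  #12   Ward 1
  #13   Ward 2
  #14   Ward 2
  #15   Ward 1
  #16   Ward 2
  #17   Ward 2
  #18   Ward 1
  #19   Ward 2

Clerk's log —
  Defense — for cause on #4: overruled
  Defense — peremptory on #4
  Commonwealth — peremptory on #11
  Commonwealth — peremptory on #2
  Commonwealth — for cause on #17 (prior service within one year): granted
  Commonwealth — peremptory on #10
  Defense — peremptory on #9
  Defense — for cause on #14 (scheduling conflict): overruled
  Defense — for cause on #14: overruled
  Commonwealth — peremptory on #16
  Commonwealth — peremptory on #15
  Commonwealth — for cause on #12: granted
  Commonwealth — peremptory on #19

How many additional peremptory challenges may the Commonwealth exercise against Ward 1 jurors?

Commonwealth peremptories so far: #11, #2, #10, #16, #15, #19 — 6 of 6 used, 0 left overall.
Against Ward 1: #10, #15 — 2 used; per-ward cap 3 leaves 1.
Binding limit: min(0, 1) = 0.

0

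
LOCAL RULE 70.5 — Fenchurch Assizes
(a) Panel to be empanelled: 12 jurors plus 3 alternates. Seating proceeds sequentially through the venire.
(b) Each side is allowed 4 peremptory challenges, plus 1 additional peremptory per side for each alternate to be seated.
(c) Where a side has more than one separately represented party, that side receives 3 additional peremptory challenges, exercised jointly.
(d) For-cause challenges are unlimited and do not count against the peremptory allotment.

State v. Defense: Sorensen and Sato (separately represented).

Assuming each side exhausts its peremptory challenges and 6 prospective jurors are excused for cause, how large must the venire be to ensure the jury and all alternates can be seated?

38

Seats to fill: 12 + 3 alternates = 15.
Peremptories — State: 4 + 1×3 = 7; Defense: 4 + 1×3 + 3 = 10; total 17.
For-cause removals: 6.
Minimum venire: 15 + 17 + 6 = 38.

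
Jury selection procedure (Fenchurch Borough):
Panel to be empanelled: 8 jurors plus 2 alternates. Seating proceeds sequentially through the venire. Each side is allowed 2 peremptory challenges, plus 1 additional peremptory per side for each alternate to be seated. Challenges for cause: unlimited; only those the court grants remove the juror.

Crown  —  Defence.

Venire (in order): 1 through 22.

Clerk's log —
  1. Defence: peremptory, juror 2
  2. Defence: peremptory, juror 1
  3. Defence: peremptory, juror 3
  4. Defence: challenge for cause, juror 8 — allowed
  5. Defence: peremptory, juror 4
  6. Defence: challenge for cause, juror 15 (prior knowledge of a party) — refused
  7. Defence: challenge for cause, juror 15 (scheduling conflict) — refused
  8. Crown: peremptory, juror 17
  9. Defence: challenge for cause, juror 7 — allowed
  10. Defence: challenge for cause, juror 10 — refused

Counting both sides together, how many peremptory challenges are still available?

3

Crown allotment: 2 base + 1 × 2 alternates = 4. Defence allotment: 2 base + 1 × 2 alternates = 4.
Crown peremptories used: #17 — 1.
Defence peremptories used: #2, #1, #3, #4 — 4 (for-cause on #8, #15, #15, #7, #10 don't count).
Remaining: (4 − 1) + (4 − 4) = 3.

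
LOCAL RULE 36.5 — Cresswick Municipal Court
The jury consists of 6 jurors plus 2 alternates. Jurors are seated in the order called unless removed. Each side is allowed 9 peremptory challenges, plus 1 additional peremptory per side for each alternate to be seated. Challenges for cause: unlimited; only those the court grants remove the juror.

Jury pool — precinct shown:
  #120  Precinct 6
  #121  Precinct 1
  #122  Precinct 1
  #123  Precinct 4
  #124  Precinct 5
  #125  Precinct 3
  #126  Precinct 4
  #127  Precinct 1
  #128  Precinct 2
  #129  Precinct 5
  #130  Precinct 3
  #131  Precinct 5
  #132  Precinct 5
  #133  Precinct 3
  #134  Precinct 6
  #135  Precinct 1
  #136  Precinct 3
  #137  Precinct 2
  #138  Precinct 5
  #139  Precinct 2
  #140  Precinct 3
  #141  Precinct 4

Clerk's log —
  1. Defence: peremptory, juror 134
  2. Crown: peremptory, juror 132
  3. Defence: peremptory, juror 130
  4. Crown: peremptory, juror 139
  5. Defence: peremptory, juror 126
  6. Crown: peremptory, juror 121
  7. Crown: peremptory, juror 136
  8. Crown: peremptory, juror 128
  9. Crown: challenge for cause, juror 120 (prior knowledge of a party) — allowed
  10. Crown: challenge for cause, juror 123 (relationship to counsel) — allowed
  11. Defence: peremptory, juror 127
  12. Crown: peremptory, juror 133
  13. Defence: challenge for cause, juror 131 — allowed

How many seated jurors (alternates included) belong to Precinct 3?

2

Removed: #120, #121, #123, #126, #127, #128, #130, #131, #132, #133, #134, #136, #139.
Seated (8 incl. alternates): #122, #124, #125, #129, #135, #137, #138, #140.
Of those, in Precinct 3: #125, #140 → 2.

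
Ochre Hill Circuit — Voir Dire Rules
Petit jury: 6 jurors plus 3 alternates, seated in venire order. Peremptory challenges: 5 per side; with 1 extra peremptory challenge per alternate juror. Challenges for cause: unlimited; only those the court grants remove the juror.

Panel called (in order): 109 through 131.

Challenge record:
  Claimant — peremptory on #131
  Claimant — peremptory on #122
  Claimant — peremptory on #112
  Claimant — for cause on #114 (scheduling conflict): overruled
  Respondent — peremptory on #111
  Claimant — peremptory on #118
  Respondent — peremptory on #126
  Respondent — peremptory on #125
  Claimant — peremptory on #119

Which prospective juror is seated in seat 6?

116

Removed: #111, #112, #118, #119, #122, #125, #126, #131. (#114 stays — for-cause denied.)
Filling seats in venire order through position 6: #109, #110, #113, #114, #115, #116.
So seat 6 is #116.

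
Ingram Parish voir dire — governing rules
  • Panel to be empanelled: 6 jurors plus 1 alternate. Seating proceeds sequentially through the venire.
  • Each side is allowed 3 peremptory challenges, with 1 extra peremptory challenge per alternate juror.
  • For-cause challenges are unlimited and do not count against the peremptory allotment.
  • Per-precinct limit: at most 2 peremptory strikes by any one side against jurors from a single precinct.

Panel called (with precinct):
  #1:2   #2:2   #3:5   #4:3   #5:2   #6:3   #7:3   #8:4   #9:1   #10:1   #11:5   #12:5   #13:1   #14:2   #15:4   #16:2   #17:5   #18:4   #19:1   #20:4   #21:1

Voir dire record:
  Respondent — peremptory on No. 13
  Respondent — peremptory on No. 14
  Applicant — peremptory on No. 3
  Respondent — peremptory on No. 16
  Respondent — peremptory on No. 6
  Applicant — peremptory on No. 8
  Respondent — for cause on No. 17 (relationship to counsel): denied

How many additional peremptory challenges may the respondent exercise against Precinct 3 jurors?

Respondent peremptories so far: #13, #14, #16, #6 — 4 of 4 used, 0 left overall.
Against Precinct 3: #6 — 1 used; per-precinct cap 2 leaves 1.
Binding limit: min(0, 1) = 0.

0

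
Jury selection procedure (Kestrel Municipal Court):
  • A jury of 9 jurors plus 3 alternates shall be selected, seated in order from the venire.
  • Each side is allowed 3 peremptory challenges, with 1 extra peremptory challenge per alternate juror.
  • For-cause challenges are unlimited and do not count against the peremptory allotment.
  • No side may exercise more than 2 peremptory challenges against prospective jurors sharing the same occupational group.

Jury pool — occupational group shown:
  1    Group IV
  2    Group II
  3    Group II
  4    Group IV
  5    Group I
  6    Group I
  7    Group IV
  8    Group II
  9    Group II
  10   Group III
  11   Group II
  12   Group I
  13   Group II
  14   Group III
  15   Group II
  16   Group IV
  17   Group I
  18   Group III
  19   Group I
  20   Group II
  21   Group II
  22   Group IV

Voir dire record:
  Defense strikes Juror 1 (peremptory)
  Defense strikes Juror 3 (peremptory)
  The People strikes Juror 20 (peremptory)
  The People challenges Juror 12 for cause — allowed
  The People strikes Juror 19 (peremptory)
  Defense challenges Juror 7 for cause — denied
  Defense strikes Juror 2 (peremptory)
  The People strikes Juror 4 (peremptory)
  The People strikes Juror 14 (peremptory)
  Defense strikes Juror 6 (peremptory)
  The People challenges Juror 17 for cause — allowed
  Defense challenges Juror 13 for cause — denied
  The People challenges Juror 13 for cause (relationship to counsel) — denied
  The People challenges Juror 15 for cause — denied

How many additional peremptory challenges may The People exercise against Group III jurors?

The People peremptories so far: #20, #19, #4, #14 — 4 of 6 used, 2 left overall.
Against Group III: #14 — 1 used; per-group cap 2 leaves 1.
Binding limit: min(2, 1) = 1.

1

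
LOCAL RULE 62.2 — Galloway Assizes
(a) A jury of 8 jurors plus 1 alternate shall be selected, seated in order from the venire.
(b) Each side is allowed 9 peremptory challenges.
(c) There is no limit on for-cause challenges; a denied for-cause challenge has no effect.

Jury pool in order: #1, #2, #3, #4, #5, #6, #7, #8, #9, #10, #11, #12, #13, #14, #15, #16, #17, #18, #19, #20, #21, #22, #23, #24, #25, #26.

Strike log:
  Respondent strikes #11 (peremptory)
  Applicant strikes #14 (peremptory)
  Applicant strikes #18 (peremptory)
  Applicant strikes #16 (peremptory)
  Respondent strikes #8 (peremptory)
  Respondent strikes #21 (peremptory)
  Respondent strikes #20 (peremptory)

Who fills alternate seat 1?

10

Removed: #8, #11, #14, #16, #18, #20, #21.
Seating in order: seats 1–8 → #1, #2, #3, #4, #5, #6, #7, #9; alternates → #10.
So alternate 1 is #10.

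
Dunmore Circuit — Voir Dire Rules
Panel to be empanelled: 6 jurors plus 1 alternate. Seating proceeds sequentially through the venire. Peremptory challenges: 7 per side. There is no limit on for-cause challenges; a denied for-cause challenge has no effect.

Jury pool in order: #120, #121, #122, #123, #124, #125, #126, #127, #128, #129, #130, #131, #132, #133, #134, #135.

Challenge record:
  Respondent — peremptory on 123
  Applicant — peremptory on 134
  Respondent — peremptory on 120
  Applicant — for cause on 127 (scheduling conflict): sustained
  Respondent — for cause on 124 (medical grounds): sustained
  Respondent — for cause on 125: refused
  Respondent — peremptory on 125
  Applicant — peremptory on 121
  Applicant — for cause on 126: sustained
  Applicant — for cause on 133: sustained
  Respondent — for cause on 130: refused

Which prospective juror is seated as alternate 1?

135

Removed: #120, #121, #123, #124, #125, #126, #127, #133, #134. (#130 stays — for-cause denied.)
Seating in order: seats 1–6 → #122, #128, #129, #130, #131, #132; alternates → #135.
So alternate 1 is #135.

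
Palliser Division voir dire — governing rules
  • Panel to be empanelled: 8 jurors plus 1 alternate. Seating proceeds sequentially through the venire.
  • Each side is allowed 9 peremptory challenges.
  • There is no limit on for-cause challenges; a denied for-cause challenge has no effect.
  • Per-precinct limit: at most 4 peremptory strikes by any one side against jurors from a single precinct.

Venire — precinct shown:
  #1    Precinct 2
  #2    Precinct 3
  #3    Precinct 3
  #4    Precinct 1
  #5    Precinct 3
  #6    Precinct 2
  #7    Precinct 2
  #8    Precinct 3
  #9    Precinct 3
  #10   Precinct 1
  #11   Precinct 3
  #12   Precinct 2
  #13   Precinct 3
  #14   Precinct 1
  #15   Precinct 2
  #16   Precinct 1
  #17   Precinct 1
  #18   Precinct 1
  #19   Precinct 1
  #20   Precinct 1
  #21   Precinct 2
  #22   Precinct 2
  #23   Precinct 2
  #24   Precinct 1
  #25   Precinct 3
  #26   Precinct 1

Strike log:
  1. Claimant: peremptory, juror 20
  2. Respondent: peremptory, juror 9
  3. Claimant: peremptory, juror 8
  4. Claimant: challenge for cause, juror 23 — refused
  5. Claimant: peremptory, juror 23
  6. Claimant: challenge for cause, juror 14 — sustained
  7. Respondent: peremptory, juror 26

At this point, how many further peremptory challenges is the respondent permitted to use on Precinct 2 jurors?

4

Respondent peremptories so far: #9, #26 — 2 of 9 used, 7 left overall.
Against Precinct 2: none yet — per-precinct cap 4 leaves 4.
Binding limit: min(7, 4) = 4.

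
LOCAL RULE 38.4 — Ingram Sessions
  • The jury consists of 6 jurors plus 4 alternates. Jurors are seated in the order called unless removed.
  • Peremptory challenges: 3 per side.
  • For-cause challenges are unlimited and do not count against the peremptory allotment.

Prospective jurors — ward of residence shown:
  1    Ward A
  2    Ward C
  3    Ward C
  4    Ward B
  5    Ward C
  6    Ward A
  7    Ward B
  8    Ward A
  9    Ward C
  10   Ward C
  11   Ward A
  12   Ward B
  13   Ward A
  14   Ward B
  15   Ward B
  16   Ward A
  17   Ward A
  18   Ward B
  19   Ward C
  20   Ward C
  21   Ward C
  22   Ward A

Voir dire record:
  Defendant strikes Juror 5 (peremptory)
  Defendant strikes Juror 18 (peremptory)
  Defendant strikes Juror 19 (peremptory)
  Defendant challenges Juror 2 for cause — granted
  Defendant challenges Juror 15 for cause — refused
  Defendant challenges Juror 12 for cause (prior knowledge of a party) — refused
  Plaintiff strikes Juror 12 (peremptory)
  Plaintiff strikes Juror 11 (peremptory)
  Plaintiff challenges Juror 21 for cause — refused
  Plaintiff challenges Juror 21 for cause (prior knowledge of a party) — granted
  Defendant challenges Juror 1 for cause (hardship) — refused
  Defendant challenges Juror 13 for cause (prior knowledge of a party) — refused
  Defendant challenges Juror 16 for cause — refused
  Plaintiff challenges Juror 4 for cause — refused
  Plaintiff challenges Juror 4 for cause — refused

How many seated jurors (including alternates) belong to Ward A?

Removed: #2, #5, #11, #12, #18, #19, #21.
Seated (10 incl. alternates): #1, #3, #4, #6, #7, #8, #9, #10, #13, #14.
Of those, in Ward A: #1, #6, #8, #13 → 4.

4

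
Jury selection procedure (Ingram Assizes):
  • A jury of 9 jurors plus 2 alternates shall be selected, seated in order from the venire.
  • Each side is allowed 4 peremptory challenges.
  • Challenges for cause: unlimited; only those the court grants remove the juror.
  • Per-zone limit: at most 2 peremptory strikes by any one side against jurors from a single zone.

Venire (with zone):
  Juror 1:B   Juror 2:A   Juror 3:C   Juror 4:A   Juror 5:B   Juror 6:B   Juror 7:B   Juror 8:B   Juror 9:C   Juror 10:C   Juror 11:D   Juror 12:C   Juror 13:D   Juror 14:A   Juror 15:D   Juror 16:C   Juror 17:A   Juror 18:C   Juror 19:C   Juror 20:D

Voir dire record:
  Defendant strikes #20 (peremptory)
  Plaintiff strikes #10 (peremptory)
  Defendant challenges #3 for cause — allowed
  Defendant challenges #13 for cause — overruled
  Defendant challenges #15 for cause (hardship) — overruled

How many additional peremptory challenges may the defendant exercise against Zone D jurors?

1

Defendant peremptories so far: #20 — 1 of 4 used, 3 left overall.
Against Zone D: #20 — 1 used; per-zone cap 2 leaves 1.
Binding limit: min(3, 1) = 1.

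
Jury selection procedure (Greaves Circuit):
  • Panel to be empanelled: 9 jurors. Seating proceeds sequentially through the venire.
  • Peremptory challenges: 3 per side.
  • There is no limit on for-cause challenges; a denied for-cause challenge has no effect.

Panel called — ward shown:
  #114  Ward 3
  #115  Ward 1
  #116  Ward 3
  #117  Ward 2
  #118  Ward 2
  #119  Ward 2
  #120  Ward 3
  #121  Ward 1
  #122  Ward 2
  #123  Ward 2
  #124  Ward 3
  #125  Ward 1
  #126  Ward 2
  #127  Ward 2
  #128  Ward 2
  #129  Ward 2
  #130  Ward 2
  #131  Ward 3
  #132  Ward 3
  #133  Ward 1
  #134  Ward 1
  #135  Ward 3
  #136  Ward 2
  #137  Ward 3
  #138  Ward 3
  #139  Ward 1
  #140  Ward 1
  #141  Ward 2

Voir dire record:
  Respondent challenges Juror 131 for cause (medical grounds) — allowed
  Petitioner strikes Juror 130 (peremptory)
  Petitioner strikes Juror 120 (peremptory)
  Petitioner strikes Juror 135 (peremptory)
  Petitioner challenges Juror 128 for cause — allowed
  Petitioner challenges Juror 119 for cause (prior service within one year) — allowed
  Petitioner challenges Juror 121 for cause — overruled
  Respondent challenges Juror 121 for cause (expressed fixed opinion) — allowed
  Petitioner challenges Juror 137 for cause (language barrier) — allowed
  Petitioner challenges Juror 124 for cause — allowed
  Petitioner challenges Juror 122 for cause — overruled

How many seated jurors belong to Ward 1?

Removed: #119, #120, #121, #124, #128, #130, #131, #135, #137.
Seated jurors 1–9: #114, #115, #116, #117, #118, #122, #123, #125, #126.
Of those, in Ward 1: #115, #125 → 2.

2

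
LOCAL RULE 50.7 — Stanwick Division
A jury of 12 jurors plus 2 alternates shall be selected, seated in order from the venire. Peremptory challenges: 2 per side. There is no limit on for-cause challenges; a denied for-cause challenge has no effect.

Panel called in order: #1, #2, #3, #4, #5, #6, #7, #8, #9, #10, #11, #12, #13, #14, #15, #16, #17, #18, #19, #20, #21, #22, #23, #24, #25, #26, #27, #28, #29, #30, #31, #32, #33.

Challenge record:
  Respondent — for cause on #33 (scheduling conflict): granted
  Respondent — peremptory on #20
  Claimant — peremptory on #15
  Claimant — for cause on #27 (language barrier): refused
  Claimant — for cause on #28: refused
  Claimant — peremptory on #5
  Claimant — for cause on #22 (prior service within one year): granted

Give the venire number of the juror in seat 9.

10

Removed: #5, #15, #20, #22, #33. (#27, #28 stay — for-cause denied.)
Seating in order: seats 1–12 → #1, #2, #3, #4, #6, #7, #8, #9, #10, #11, #12, #13; alternates → #14, #16.
So seat 9 is #10.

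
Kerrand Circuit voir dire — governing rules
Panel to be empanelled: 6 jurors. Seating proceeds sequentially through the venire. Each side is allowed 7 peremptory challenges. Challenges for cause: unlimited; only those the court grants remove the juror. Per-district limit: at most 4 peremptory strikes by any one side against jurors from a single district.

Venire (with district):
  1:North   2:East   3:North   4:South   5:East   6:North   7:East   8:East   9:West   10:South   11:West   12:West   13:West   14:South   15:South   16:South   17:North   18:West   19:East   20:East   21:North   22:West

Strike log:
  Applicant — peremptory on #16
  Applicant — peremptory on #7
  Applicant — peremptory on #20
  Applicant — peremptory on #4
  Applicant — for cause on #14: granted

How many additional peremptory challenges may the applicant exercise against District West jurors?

3

Applicant peremptories so far: #16, #7, #20, #4 — 4 of 7 used, 3 left overall.
Against District West: none yet — per-district cap 4 leaves 4.
Binding limit: min(3, 4) = 3.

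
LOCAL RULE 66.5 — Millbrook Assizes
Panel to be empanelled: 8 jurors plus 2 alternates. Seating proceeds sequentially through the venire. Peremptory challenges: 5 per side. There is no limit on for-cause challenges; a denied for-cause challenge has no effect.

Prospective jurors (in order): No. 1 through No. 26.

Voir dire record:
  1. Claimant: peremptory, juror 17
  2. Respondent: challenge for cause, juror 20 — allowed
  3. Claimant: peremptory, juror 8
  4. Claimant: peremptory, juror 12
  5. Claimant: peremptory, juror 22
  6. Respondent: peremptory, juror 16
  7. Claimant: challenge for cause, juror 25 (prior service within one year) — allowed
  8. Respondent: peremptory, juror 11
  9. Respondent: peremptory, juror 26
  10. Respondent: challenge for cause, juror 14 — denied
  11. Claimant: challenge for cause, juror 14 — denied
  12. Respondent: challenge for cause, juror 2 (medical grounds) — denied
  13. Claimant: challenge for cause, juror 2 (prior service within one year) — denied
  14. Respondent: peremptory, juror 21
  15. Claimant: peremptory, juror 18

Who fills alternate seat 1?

Removed: #8, #11, #12, #16, #17, #18, #20, #21, #22, #25, #26. (#2, #14 stay — for-cause denied.)
Filling seats in venire order through position 9: #1, #2, #3, #4, #5, #6, #7, #9, #10.
So alternate 1 is #10.

10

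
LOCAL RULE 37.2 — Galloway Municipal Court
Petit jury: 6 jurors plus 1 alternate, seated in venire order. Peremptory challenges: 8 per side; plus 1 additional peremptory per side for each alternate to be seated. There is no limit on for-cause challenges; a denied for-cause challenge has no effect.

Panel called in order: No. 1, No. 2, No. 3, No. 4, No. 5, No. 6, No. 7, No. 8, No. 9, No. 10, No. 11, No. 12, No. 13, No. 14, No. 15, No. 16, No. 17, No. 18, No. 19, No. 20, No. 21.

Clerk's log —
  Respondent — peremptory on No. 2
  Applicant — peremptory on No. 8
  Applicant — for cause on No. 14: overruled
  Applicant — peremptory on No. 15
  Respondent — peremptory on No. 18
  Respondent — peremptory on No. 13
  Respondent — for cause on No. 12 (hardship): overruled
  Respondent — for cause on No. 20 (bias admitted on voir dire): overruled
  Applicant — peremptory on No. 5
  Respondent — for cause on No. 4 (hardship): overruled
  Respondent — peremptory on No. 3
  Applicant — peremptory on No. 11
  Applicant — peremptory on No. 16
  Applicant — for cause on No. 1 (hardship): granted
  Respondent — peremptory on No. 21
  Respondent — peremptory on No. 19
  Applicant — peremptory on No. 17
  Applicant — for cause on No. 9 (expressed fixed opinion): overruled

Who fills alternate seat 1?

14

Removed: #1, #2, #3, #5, #8, #11, #13, #15, #16, #17, #18, #19, #21. (#4, #9, #12, #14, #20 stay — for-cause denied.)
Seating in order: seats 1–6 → #4, #6, #7, #9, #10, #12; alternates → #14.
So alternate 1 is #14.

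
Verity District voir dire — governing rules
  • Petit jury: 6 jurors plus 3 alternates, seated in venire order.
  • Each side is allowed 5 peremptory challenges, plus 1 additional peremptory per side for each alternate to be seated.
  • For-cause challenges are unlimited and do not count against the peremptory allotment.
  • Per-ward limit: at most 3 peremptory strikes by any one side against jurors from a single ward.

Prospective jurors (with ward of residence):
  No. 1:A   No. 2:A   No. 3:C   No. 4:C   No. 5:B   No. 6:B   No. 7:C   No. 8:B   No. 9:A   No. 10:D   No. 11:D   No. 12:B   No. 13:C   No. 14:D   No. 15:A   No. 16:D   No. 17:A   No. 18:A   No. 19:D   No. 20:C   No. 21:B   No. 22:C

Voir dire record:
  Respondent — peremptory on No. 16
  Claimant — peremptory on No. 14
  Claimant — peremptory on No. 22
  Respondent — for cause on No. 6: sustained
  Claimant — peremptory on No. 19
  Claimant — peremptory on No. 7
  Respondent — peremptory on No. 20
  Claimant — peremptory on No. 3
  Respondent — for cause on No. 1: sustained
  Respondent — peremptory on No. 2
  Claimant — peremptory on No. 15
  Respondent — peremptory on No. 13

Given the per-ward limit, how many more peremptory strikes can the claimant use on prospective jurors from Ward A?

Claimant peremptories so far: #14, #22, #19, #7, #3, #15 — 6 of 8 used, 2 left overall.
Against Ward A: #15 — 1 used; per-ward cap 3 leaves 2.
Binding limit: min(2, 2) = 2.

2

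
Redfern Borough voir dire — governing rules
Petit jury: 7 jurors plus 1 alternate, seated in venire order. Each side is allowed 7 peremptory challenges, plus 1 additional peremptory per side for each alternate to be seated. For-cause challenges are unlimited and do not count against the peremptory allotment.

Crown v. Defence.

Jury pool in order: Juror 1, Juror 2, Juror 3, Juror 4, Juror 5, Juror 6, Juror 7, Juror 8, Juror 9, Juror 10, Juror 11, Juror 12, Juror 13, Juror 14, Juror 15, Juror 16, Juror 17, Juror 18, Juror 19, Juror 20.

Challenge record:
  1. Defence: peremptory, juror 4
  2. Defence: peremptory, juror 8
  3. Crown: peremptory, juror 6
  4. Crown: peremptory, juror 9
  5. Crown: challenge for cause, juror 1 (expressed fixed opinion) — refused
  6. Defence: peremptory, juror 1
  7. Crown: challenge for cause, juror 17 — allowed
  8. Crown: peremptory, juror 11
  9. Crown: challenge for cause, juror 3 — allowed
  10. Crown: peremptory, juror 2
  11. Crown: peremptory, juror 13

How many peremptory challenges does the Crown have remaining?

Crown allotment: 7 base + 1 × 1 alternate = 8.
Crown peremptories used: #6, #9, #11, #2, #13 — 5 (for-cause on #1, #17, #3 don't count).
Remaining: 8 − 5 = 3.

3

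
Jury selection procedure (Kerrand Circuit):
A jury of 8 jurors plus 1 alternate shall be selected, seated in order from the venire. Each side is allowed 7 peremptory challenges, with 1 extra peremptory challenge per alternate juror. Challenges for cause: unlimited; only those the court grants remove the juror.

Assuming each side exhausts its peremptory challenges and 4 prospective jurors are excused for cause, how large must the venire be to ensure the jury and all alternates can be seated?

Seats to fill: 8 + 1 alternates = 9.
Peremptories: 7 + 1×1 = 8 per side × 2 sides = 16.
For-cause removals: 4.
Minimum venire: 9 + 16 + 4 = 29.

29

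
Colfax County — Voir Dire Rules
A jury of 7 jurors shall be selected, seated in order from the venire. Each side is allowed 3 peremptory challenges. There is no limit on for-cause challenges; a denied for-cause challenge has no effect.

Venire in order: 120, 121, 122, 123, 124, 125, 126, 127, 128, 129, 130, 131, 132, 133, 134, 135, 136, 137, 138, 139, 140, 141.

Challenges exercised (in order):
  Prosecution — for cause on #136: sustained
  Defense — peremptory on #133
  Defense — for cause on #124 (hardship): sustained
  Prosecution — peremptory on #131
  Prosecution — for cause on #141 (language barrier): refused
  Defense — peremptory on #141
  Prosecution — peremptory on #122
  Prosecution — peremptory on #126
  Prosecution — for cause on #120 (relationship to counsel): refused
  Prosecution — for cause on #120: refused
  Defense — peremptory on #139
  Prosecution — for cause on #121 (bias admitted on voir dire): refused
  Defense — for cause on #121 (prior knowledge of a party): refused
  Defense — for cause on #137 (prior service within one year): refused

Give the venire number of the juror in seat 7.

129

Removed: #122, #124, #126, #131, #133, #136, #139, #141. (#120, #121, #137 stay — for-cause denied.)
Seating in order: seats 1–7 → #120, #121, #123, #125, #127, #128, #129.
So seat 7 is #129.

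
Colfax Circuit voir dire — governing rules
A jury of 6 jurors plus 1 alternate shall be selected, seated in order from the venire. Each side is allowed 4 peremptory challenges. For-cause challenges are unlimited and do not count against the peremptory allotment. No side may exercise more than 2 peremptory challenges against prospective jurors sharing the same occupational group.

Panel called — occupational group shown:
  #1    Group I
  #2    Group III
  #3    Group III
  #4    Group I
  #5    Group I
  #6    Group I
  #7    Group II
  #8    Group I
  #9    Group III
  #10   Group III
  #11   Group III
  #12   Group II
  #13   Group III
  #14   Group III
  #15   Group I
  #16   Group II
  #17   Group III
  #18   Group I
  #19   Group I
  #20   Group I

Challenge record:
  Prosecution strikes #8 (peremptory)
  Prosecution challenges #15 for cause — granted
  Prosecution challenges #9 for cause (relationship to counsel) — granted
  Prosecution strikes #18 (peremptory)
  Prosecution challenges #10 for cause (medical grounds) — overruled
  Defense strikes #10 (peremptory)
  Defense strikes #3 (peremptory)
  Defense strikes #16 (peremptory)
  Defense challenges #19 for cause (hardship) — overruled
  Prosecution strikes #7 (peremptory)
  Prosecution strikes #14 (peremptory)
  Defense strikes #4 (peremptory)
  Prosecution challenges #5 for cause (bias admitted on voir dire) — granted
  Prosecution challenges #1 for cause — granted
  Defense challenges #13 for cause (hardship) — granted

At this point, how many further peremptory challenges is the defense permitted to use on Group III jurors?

0

Defense peremptories so far: #10, #3, #16, #4 — 4 of 4 used, 0 left overall.
Against Group III: #10, #3 — 2 used; per-group cap 2 leaves 0.
Binding limit: min(0, 0) = 0.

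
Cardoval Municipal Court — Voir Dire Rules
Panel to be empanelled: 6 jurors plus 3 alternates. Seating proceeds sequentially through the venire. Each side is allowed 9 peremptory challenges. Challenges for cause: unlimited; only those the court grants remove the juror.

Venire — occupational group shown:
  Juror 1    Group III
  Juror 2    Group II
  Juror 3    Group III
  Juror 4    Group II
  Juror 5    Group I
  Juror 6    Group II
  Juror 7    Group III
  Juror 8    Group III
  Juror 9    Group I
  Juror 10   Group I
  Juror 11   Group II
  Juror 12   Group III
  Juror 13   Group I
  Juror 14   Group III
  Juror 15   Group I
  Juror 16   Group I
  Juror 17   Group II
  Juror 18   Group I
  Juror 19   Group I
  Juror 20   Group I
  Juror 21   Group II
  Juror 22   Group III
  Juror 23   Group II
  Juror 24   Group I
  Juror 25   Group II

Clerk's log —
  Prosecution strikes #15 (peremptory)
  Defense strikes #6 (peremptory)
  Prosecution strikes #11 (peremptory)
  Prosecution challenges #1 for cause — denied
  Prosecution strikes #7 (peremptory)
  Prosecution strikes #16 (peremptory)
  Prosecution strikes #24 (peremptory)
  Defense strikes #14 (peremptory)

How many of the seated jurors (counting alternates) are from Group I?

Removed: #6, #7, #11, #14, #15, #16, #24.
Seated (9 incl. alternates): #1, #2, #3, #4, #5, #8, #9, #10, #12.
Of those, in Group I: #5, #9, #10 → 3.

3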